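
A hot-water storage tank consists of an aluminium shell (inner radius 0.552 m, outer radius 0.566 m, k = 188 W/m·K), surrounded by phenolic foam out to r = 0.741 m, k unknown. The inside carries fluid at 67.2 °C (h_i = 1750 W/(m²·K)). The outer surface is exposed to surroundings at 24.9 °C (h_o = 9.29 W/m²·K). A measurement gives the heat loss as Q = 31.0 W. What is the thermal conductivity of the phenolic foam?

ΣR = ΔT/Q = |67.2 − 24.9|/31.0 = 1.365 K/W
Known resistances:
  R_conv,in = 1/(4πr²h) = 1/(4π·0.552²·1750) = 1.492×10^-4 K/W
  R_aluminium = (1/0.552 − 1/0.566)/(4πk) = 0.04481/(4π·188) = 1.897×10^-5 K/W
  R_conv,out = 1/(4πr²h) = 1/(4π·0.741²·9.29) = 0.01560 K/W
R_phenolic foam = ΣR − ΣR_known = 1.365 − 0.01577 = 1.349 K/W
(1/r₁−1/r₂)/(4πk) = 1.349 ⇒ k = 0.4173/(4π·1.349) = 0.0246 W/m·K

k = 0.0246 W/m·K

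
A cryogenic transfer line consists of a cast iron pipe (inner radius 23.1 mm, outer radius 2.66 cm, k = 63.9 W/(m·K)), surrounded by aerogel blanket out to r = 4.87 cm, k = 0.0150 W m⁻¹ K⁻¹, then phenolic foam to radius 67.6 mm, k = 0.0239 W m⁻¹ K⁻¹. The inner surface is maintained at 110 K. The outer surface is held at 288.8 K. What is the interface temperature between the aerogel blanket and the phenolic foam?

T = 243.4 K

Resistance network (inner→outer):
  R'_cast iron = ln(0.0266/0.0231)/(2πk) = 0.1411/(2π·63.9) = 3.514×10^-4 m·K/W
  R'_aerogel blanket = ln(0.0487/0.0266)/(2πk) = 0.6048/(2π·0.0150) = 6.417 m·K/W
  R'_phenolic foam = ln(0.0676/0.0487)/(2πk) = 0.3279/(2π·0.0239) = 2.184 m·K/W
ΣR = 3.514×10^-4 + 6.417 + 2.184 = 8.601 m·K/W
Q' = ΔT/ΣR = (110 K − 288.8 K)/8.601 = -20.79 W/m
From the inner boundary to the aerogel blanket/phenolic foam interface, ΣR_partial = 6.417 m·K/W.
T_interface = T_in − Q'·ΣR_partial = 110 K − (-20.79)(6.417) = 243.4 K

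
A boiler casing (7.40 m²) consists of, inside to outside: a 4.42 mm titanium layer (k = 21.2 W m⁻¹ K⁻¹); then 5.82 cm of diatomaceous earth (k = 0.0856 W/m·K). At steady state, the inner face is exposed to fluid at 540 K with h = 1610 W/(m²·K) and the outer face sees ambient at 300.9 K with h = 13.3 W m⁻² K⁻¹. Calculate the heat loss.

Resistance network (inner→outer):
  R_conv,in = 1/(hA) = 1/(1610·7.40) = 8.393×10^-5 K/W
  R_titanium = L/(kA) = 0.00442/(21.2·7.40) = 2.817×10^-5 K/W
  R_diatomaceous earth = L/(kA) = 0.0582/(0.0856·7.40) = 0.09188 K/W
  R_conv,out = 1/(hA) = 1/(13.3·7.40) = 0.01016 K/W
ΣR = 8.393×10^-5 + 2.817×10^-5 + 0.09188 + 0.01016 = 0.1022 K/W
Q = ΔT/ΣR = (540 K − 300.9 K)/0.1022 = 2340 W

Q = 2.34 kW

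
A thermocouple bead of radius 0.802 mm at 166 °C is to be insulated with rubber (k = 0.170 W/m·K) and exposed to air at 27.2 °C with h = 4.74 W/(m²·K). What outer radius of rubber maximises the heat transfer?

For a sphere, r_cr = 2k_ins/h = 2·0.170/4.74 = 0.0717 m = 7.17 cm

r_cr = 7.17 cm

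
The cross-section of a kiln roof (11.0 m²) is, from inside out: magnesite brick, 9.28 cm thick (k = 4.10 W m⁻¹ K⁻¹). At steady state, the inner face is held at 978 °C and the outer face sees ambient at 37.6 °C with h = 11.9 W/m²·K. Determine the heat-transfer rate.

Treat each layer as a resistance in series:
  R_magnesite brick = L/(kA) = 0.0928/(4.10·11.0) = 0.002058 K/W
  R_conv,out = 1/(hA) = 1/(11.9·11.0) = 0.007639 K/W
ΣR = 0.002058 + 0.007639 = 0.009697 K/W
Q = ΔT/ΣR = (978 °C − 37.6 °C)/0.009697 = 97000 W

Q = 97000 W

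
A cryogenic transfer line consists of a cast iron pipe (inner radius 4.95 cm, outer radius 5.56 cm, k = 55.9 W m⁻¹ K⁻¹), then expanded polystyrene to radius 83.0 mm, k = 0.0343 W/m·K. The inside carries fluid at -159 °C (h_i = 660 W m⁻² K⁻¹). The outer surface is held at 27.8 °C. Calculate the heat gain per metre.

Resistance network (inner→outer):
  R'_conv,in = 1/(2πr h) = 1/(2π·0.0495·660) = 0.004872 m·K/W
  R'_cast iron = ln(0.0556/0.0495)/(2πk) = 0.1162/(2π·55.9) = 3.309×10^-4 m·K/W
  R'_expanded polystyrene = ln(0.0830/0.0556)/(2πk) = 0.4007/(2π·0.0343) = 1.859 m·K/W
ΣR = 0.004872 + 3.309×10^-4 + 1.859 = 1.864 m·K/W
Q' = ΔT/ΣR = (-159 °C − 27.8 °C)/1.864 = -100 W/m
(Negative Q' ⇒ heat flows inward; heat gain = 100 W/m.)

Q' = 100 W/m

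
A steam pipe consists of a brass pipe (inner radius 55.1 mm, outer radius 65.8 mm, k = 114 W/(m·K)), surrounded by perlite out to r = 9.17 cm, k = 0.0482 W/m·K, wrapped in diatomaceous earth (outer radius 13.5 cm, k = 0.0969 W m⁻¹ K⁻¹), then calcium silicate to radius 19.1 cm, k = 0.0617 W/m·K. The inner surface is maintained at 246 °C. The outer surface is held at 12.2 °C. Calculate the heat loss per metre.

Q' = 89.0 W/m

Series thermal resistances, inner to outer:
  R'_brass = ln(0.0658/0.0551)/(2πk) = 0.1775/(2π·114) = 2.478×10^-4 m·K/W
  R'_perlite = ln(0.0917/0.0658)/(2πk) = 0.3319/(2π·0.0482) = 1.096 m·K/W
  R'_diatomaceous earth = ln(0.135/0.0917)/(2πk) = 0.3868/(2π·0.0969) = 0.6352 m·K/W
  R'_calcium silicate = ln(0.191/0.135)/(2πk) = 0.3470/(2π·0.0617) = 0.8951 m·K/W
ΣR = 2.478×10^-4 + 1.096 + 0.6352 + 0.8951 = 2.627 m·K/W
Q' = ΔT/ΣR = (246 °C − 12.2 °C)/2.627 = 89.0 W/m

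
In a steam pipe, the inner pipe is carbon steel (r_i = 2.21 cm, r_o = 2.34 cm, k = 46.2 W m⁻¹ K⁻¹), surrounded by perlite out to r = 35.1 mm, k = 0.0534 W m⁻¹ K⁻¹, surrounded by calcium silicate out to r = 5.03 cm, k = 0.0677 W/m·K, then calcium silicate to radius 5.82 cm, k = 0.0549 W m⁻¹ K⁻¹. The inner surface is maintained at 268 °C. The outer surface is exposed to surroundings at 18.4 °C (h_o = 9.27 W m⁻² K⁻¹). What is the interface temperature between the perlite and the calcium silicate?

T = 159 °C

Treat each layer as a resistance in series:
  R'_carbon steel = ln(0.0234/0.0221)/(2πk) = 0.05716/(2π·46.2) = 1.969×10^-4 m·K/W
  R'_perlite = ln(0.0351/0.0234)/(2πk) = 0.4055/(2π·0.0534) = 1.208 m·K/W
  R'_calcium silicate = ln(0.0503/0.0351)/(2πk) = 0.3598/(2π·0.0677) = 0.8459 m·K/W
  R'_calcium silicate = ln(0.0582/0.0503)/(2πk) = 0.1459/(2π·0.0549) = 0.4229 m·K/W
  R'_conv,out = 1/(2πr h) = 1/(2π·0.0582·9.27) = 0.2950 m·K/W
ΣR = 1.969×10^-4 + 1.208 + 0.8459 + 0.4229 + 0.2950 = 2.772 m·K/W
Q' = ΔT/ΣR = (268 °C − 18.4 °C)/2.772 = 90.04 W/m
From the inner boundary to the perlite/calcium silicate interface, ΣR_partial = 1.208 m·K/W.
T_interface = T_in − Q'·ΣR_partial = 268 °C − (90.04)(1.208) = 159 °C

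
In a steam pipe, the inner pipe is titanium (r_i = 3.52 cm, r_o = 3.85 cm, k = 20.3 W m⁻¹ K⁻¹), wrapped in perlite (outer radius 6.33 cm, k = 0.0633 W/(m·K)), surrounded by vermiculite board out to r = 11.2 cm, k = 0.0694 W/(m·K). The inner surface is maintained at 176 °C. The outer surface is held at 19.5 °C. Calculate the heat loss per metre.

Q' = 61.1 W/m

Series thermal resistances, inner to outer:
  R'_titanium = ln(0.0385/0.0352)/(2πk) = 0.08961/(2π·20.3) = 7.026×10^-4 m·K/W
  R'_perlite = ln(0.0633/0.0385)/(2πk) = 0.4972/(2π·0.0633) = 1.250 m·K/W
  R'_vermiculite board = ln(0.112/0.0633)/(2πk) = 0.5706/(2π·0.0694) = 1.309 m·K/W
ΣR = 7.026×10^-4 + 1.250 + 1.309 = 2.560 m·K/W
Q' = ΔT/ΣR = (176 °C − 19.5 °C)/2.560 = 61.1 W/m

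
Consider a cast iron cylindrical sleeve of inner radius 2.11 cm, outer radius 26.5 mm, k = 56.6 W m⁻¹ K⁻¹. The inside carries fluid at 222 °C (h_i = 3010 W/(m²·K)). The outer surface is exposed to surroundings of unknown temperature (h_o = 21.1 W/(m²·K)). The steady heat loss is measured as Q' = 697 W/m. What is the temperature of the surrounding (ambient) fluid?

Series resistances:
  R'_conv,in = 1/(2πr h) = 1/(2π·0.0211·3010) = 0.002506 m·K/W
  R'_cast iron = ln(0.0265/0.0211)/(2πk) = 0.2279/(2π·56.6) = 6.408×10^-4 m·K/W
  R'_conv,out = 1/(2πr h) = 1/(2π·0.0265·21.1) = 0.2846 m·K/W
ΣR = 0.2878 m·K/W
ΔT = Q'·ΣR = 697 × 0.2878 = 200.6 K
Heat flows outward, so T_out = T_in − ΔT = 222 − 200.6 = 21.4 °C

T_out = 21.4 °C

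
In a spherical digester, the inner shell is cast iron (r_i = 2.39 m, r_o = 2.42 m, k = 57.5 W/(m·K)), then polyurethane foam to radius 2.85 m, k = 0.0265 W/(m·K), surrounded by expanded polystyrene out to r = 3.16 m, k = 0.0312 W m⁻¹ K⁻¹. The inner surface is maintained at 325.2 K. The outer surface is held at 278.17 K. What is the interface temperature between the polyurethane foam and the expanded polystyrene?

T = 293.2 K

Series thermal resistances, inner to outer:
  R_cast iron = (1/2.39 − 1/2.42)/(4πk) = 0.005187/(4π·57.5) = 7.178×10^-6 K/W
  R_polyurethane foam = (1/2.42 − 1/2.85)/(4πk) = 0.06235/(4π·0.0265) = 0.1872 K/W
  R_expanded polystyrene = (1/2.85 − 1/3.16)/(4πk) = 0.03442/(4π·0.0312) = 0.08779 K/W
ΣR = 7.178×10^-6 + 0.1872 + 0.08779 = 0.2750 K/W
Q = ΔT/ΣR = (325.2 K − 278.17 K)/0.2750 = 171.0 W
From the inner boundary to the polyurethane foam/expanded polystyrene interface, ΣR_partial = 0.1872 K/W.
T_interface = T_in − Q·ΣR_partial = 325.2 K − (171.0)(0.1872) = 293.2 K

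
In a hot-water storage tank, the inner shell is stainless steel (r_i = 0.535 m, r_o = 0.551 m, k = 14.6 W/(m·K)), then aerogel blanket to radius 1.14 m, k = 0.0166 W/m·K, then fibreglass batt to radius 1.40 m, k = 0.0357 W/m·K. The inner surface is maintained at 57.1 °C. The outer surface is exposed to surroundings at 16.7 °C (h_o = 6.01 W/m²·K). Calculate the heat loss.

Q = 8.30 W

Series thermal resistances, inner to outer:
  R_stainless steel = (1/0.535 − 1/0.551)/(4πk) = 0.05428/(4π·14.6) = 2.958×10^-4 K/W
  R_aerogel blanket = (1/0.551 − 1/1.14)/(4πk) = 0.9377/(4π·0.0166) = 4.495 K/W
  R_fibreglass batt = (1/1.14 − 1/1.40)/(4πk) = 0.1629/(4π·0.0357) = 0.3631 K/W
  R_conv,out = 1/(4πr²h) = 1/(4π·1.40²·6.01) = 0.006756 K/W
ΣR = 2.958×10^-4 + 4.495 + 0.3631 + 0.006756 = 4.865 K/W
Q = ΔT/ΣR = (57.1 °C − 16.7 °C)/4.865 = 8.30 W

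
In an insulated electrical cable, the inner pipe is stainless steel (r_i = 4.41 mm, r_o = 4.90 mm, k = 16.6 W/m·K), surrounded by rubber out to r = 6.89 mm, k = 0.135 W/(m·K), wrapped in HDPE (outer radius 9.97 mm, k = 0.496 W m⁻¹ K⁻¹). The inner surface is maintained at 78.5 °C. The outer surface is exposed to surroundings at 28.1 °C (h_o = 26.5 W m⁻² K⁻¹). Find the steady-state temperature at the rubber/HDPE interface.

Resistance network (inner→outer):
  R'_stainless steel = ln(0.00490/0.00441)/(2πk) = 0.1054/(2π·16.6) = 0.001010 m·K/W
  R'_rubber = ln(0.00689/0.00490)/(2πk) = 0.3408/(2π·0.135) = 0.4018 m·K/W
  R'_HDPE = ln(0.00997/0.00689)/(2πk) = 0.3695/(2π·0.496) = 0.1186 m·K/W
  R'_conv,out = 1/(2πr h) = 1/(2π·0.00997·26.5) = 0.6024 m·K/W
ΣR = 0.001010 + 0.4018 + 0.1186 + 0.6024 = 1.124 m·K/W
Q' = ΔT/ΣR = (78.5 °C − 28.1 °C)/1.124 = 44.84 W/m
From the inner boundary to the rubber/HDPE interface, ΣR_partial = 0.4028 m·K/W.
T_interface = T_in − Q'·ΣR_partial = 78.5 °C − (44.84)(0.4028) = 60.4 °C

T = 60.4 °C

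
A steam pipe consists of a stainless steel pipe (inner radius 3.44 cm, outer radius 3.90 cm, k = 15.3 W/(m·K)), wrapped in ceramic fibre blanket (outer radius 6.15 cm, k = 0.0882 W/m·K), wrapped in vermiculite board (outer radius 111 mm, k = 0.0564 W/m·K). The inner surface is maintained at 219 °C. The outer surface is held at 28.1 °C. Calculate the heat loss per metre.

Q' = 76.7 W/m

Resistance network (inner→outer):
  R'_stainless steel = ln(0.0390/0.0344)/(2πk) = 0.1255/(2π·15.3) = 0.001306 m·K/W
  R'_ceramic fibre blanket = ln(0.0615/0.0390)/(2πk) = 0.4555/(2π·0.0882) = 0.8219 m·K/W
  R'_vermiculite board = ln(0.111/0.0615)/(2πk) = 0.5905/(2π·0.0564) = 1.666 m·K/W
ΣR = 0.001306 + 0.8219 + 1.666 = 2.489 m·K/W
Q' = ΔT/ΣR = (219 °C − 28.1 °C)/2.489 = 76.7 W/m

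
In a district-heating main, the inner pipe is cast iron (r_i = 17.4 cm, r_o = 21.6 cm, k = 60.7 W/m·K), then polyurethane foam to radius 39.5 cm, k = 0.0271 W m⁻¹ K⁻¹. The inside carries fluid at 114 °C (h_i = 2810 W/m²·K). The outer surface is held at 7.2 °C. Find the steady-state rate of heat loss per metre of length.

Resistance network (inner→outer):
  R'_conv,in = 1/(2πr h) = 1/(2π·0.174·2810) = 3.255×10^-4 m·K/W
  R'_cast iron = ln(0.216/0.174)/(2πk) = 0.2162/(2π·60.7) = 5.669×10^-4 m·K/W
  R'_polyurethane foam = ln(0.395/0.216)/(2πk) = 0.6036/(2π·0.0271) = 3.545 m·K/W
ΣR = 3.255×10^-4 + 5.669×10^-4 + 3.545 = 3.546 m·K/W
Q' = ΔT/ΣR = (114 °C − 7.2 °C)/3.546 = 30.1 W/m

Q' = 30.1 W/m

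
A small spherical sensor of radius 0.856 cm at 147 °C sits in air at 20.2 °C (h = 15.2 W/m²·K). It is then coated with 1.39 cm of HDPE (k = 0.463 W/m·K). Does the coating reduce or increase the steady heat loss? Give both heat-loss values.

increases: 1.77 → 5.56 W

Critical radius for a sphere: r_cr = 2k/h = 0.0609 m = 6.09 cm.
Outer radius after coating: r₂ = 0.00856 + 0.0139 = 0.02246 m.
Since r₁ < r_cr and r₂ ≤ r_cr, the coating moves toward the maximum at r_cr — heat loss rises.
Bare: R = 1/(4πr₁²h) = 71.45 K/W; Q = 126.8/71.45 = 1.77 W.
Coated: R = R_cond + R_conv = 22.80 K/W; Q = 126.8/22.80 = 5.56 W.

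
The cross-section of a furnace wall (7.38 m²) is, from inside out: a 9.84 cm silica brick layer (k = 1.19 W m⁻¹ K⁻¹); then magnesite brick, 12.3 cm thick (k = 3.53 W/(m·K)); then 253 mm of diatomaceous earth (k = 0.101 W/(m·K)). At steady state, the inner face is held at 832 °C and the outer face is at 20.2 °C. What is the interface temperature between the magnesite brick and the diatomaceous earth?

Treat each layer as a resistance in series:
  R_silica brick = L/(kA) = 0.0984/(1.19·7.38) = 0.01120 K/W
  R_magnesite brick = L/(kA) = 0.123/(3.53·7.38) = 0.004721 K/W
  R_diatomaceous earth = L/(kA) = 0.253/(0.101·7.38) = 0.3394 K/W
ΣR = 0.01120 + 0.004721 + 0.3394 = 0.3553 K/W
Q = ΔT/ΣR = (832 °C − 20.2 °C)/0.3553 = 2285 W
From the inner boundary to the magnesite brick/diatomaceous earth interface, ΣR_partial = 0.01592 K/W.
T_interface = T_in − Q·ΣR_partial = 832 °C − (2285)(0.01592) = 796 °C

T = 796 °C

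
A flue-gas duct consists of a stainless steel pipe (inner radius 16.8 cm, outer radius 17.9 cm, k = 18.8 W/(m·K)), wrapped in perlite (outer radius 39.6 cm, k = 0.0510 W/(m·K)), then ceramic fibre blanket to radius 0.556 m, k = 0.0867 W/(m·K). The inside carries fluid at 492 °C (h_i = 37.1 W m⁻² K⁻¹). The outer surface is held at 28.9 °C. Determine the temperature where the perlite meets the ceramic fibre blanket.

Treat each layer as a resistance in series:
  R'_conv,in = 1/(2πr h) = 1/(2π·0.168·37.1) = 0.02554 m·K/W
  R'_stainless steel = ln(0.179/0.168)/(2πk) = 0.06342/(2π·18.8) = 5.369×10^-4 m·K/W
  R'_perlite = ln(0.396/0.179)/(2πk) = 0.7940/(2π·0.0510) = 2.478 m·K/W
  R'_ceramic fibre blanket = ln(0.556/0.396)/(2πk) = 0.3394/(2π·0.0867) = 0.6230 m·K/W
ΣR = 0.02554 + 5.369×10^-4 + 2.478 + 0.6230 = 3.127 m·K/W
Q' = ΔT/ΣR = (492 °C − 28.9 °C)/3.127 = 148.1 W/m
From the inner boundary to the perlite/ceramic fibre blanket interface, ΣR_partial = 2.504 m·K/W.
T_interface = T_in − Q'·ΣR_partial = 492 °C − (148.1)(2.504) = 121 °C

T = 121 °C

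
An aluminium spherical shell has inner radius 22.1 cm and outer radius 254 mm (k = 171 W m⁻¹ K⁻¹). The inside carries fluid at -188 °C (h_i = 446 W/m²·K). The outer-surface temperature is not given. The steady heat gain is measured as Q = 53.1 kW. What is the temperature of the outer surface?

T_out = 20.5 °C

Sum the resistances:
  R_conv,in = 1/(4πr²h) = 1/(4π·0.221²·446) = 0.003653 K/W
  R_aluminium = (1/0.221 − 1/0.254)/(4πk) = 0.5879/(4π·171) = 2.736×10^-4 K/W
ΣR = 0.003927 K/W
ΔT = Q·ΣR = 53100 × 0.003927 = 208.5 K
Heat flows inward, so T_out = T_in + ΔT = -188 + 208.5 = 20.5 °C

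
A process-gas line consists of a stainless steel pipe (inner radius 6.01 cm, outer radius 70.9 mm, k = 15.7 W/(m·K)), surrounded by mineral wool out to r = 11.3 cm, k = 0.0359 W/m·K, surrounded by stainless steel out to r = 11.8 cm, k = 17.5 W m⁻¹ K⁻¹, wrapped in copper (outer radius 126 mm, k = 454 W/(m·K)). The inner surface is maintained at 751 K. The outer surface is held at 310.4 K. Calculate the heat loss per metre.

Q' = 213 W/m

Series thermal resistances, inner to outer:
  R'_stainless steel = ln(0.0709/0.0601)/(2πk) = 0.1653/(2π·15.7) = 0.001675 m·K/W
  R'_mineral wool = ln(0.113/0.0709)/(2πk) = 0.4661/(2π·0.0359) = 2.066 m·K/W
  R'_stainless steel = ln(0.118/0.113)/(2πk) = 0.04330/(2π·17.5) = 3.938×10^-4 m·K/W
  R'_copper = ln(0.126/0.118)/(2πk) = 0.06560/(2π·454) = 2.300×10^-5 m·K/W
ΣR = 0.001675 + 2.066 + 3.938×10^-4 + 2.300×10^-5 = 2.068 m·K/W
Q' = ΔT/ΣR = (751 K − 310.4 K)/2.068 = 213 W/m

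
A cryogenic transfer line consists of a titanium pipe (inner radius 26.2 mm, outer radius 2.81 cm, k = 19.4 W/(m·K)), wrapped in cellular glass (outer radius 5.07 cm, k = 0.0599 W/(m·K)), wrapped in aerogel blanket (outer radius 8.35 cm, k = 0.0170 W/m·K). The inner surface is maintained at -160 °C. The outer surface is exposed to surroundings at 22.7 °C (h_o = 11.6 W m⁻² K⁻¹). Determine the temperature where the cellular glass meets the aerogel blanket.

Resistance network (inner→outer):
  R'_titanium = ln(0.0281/0.0262)/(2πk) = 0.07001/(2π·19.4) = 5.744×10^-4 m·K/W
  R'_cellular glass = ln(0.0507/0.0281)/(2πk) = 0.5902/(2π·0.0599) = 1.568 m·K/W
  R'_aerogel blanket = ln(0.0835/0.0507)/(2πk) = 0.4989/(2π·0.0170) = 4.671 m·K/W
  R'_conv,out = 1/(2πr h) = 1/(2π·0.0835·11.6) = 0.1643 m·K/W
ΣR = 5.744×10^-4 + 1.568 + 4.671 + 0.1643 = 6.404 m·K/W
Q' = ΔT/ΣR = (-160 °C − 22.7 °C)/6.404 = -28.53 W/m
From the inner boundary to the cellular glass/aerogel blanket interface, ΣR_partial = 1.569 m·K/W.
T_interface = T_in − Q'·ΣR_partial = -160 °C − (-28.53)(1.569) = -115 °C

T = -115 °C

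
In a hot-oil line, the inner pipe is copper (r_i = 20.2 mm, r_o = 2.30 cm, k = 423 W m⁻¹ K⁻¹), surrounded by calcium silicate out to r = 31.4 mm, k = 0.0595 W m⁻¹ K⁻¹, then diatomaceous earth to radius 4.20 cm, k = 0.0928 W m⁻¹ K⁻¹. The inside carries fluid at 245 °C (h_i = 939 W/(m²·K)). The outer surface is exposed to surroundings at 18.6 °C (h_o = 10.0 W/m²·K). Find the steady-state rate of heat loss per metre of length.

Q' = 132 W/m

Resistance network (inner→outer):
  R'_conv,in = 1/(2πr h) = 1/(2π·0.0202·939) = 0.008391 m·K/W
  R'_copper = ln(0.0230/0.0202)/(2πk) = 0.1298/(2π·423) = 4.884×10^-5 m·K/W
  R'_calcium silicate = ln(0.0314/0.0230)/(2πk) = 0.3113/(2π·0.0595) = 0.8327 m·K/W
  R'_diatomaceous earth = ln(0.0420/0.0314)/(2πk) = 0.2909/(2π·0.0928) = 0.4988 m·K/W
  R'_conv,out = 1/(2πr h) = 1/(2π·0.0420·10.0) = 0.3789 m·K/W
ΣR = 0.008391 + 4.884×10^-5 + 0.8327 + 0.4988 + 0.3789 = 1.719 m·K/W
Q' = ΔT/ΣR = (245 °C − 18.6 °C)/1.719 = 132 W/m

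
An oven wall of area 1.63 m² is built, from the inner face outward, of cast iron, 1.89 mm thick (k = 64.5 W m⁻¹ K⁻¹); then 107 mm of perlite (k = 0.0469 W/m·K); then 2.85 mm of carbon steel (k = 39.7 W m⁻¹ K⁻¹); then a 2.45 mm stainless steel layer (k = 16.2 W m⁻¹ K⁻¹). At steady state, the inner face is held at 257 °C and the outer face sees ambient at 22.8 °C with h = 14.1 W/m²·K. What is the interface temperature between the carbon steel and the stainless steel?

T = 29.9 °C

Series thermal resistances, inner to outer:
  R_cast iron = L/(kA) = 0.00189/(64.5·1.63) = 1.798×10^-5 K/W
  R_perlite = L/(kA) = 0.107/(0.0469·1.63) = 1.400 K/W
  R_carbon steel = L/(kA) = 0.00285/(39.7·1.63) = 4.404×10^-5 K/W
  R_stainless steel = L/(kA) = 0.00245/(16.2·1.63) = 9.278×10^-5 K/W
  R_conv,out = 1/(hA) = 1/(14.1·1.63) = 0.04351 K/W
ΣR = 1.798×10^-5 + 1.400 + 4.404×10^-5 + 9.278×10^-5 + 0.04351 = 1.444 K/W
Q = ΔT/ΣR = (257 °C − 22.8 °C)/1.444 = 162.2 W
From the inner boundary to the carbon steel/stainless steel interface, ΣR_partial = 1.400 K/W.
T_interface = T_in − Q·ΣR_partial = 257 °C − (162.2)(1.400) = 29.9 °C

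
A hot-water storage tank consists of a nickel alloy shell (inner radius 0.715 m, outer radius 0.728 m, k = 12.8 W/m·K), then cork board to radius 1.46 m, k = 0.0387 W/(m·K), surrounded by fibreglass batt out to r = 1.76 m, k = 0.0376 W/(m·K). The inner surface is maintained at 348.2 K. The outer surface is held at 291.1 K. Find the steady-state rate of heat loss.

Treat each layer as a resistance in series:
  R_nickel alloy = (1/0.715 − 1/0.728)/(4πk) = 0.02498/(4π·12.8) = 1.553×10^-4 K/W
  R_cork board = (1/0.728 − 1/1.46)/(4πk) = 0.6887/(4π·0.0387) = 1.416 K/W
  R_fibreglass batt = (1/1.46 − 1/1.76)/(4πk) = 0.1167/(4π·0.0376) = 0.2471 K/W
ΣR = 1.553×10^-4 + 1.416 + 0.2471 = 1.663 K/W
Q = ΔT/ΣR = (348.2 K − 291.1 K)/1.663 = 34.3 W

Q = 34.3 W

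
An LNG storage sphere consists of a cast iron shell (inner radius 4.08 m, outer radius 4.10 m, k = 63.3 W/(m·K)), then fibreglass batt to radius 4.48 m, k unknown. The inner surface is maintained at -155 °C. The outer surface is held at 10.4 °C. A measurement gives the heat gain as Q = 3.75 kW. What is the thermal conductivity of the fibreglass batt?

k = 0.0373 W/m·K

ΣR = ΔT/Q = |-155 − 10.4|/3750 = 0.04411 K/W
Known resistances:
  R_cast iron = (1/4.08 − 1/4.10)/(4πk) = 0.001196/(4π·63.3) = 1.503×10^-6 K/W
R_fibreglass batt = ΣR − ΣR_known = 0.04411 − 1.503×10^-6 = 0.04411 K/W
(1/r₁−1/r₂)/(4πk) = 0.04411 ⇒ k = 0.02069/(4π·0.04411) = 0.0373 W/m·K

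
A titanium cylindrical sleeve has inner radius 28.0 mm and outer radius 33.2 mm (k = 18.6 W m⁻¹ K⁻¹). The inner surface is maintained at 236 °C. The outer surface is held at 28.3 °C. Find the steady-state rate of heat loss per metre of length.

Q' = 1.42×10^5 W/m

Q' = 2πk·ΔT/ln(r₂/r₁) = 2π × 18.6 × 207.7 / ln(0.0332/0.0280) = 1.42×10^5 W/m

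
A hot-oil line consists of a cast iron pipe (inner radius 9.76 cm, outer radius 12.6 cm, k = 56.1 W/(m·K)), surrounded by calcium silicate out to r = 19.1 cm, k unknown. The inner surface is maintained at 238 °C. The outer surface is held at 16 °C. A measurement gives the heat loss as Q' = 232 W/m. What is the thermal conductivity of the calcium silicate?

k = 0.0692 W/m·K

ΣR = ΔT/Q' = |238 − 16|/232 = 0.9569 m·K/W
Known resistances:
  R'_cast iron = ln(0.126/0.0976)/(2πk) = 0.2554/(2π·56.1) = 7.246×10^-4 m·K/W
R_calcium silicate = ΣR − ΣR_known = 0.9569 − 7.246×10^-4 = 0.9562 m·K/W
ln(r₂/r₁)/(2πk) = 0.9562 ⇒ k = 0.4160/(2π·0.9562) = 0.0692 W/m·K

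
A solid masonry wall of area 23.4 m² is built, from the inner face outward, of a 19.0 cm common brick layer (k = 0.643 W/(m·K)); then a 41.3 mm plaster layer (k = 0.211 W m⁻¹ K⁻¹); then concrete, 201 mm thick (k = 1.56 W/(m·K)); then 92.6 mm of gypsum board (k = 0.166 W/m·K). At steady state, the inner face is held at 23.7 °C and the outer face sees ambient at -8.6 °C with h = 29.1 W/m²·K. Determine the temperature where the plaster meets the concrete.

T = 10.6 °C

Series thermal resistances, inner to outer:
  R_common brick = L/(kA) = 0.190/(0.643·23.4) = 0.01263 K/W
  R_plaster = L/(kA) = 0.0413/(0.211·23.4) = 0.008365 K/W
  R_concrete = L/(kA) = 0.201/(1.56·23.4) = 0.005506 K/W
  R_gypsum board = L/(kA) = 0.0926/(0.166·23.4) = 0.02384 K/W
  R_conv,out = 1/(hA) = 1/(29.1·23.4) = 0.001469 K/W
ΣR = 0.01263 + 0.008365 + 0.005506 + 0.02384 + 0.001469 = 0.05181 K/W
Q = ΔT/ΣR = (23.7 °C − -8.6 °C)/0.05181 = 623.4 W
From the inner boundary to the plaster/concrete interface, ΣR_partial = 0.02099 K/W.
T_interface = T_in − Q·ΣR_partial = 23.7 °C − (623.4)(0.02099) = 10.6 °C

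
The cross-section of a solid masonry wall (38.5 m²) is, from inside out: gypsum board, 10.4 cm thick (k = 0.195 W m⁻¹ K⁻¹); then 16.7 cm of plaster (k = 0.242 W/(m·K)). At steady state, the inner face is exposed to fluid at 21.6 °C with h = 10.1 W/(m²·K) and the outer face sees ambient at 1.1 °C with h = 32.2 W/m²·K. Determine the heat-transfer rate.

Q = 583 W

Series thermal resistances, inner to outer:
  R_conv,in = 1/(hA) = 1/(10.1·38.5) = 0.002572 K/W
  R_gypsum board = L/(kA) = 0.104/(0.195·38.5) = 0.01385 K/W
  R_plaster = L/(kA) = 0.167/(0.242·38.5) = 0.01792 K/W
  R_conv,out = 1/(hA) = 1/(32.2·38.5) = 8.066×10^-4 K/W
ΣR = 0.002572 + 0.01385 + 0.01792 + 8.066×10^-4 = 0.03515 K/W
Q = ΔT/ΣR = (21.6 °C − 1.1 °C)/0.03515 = 583 W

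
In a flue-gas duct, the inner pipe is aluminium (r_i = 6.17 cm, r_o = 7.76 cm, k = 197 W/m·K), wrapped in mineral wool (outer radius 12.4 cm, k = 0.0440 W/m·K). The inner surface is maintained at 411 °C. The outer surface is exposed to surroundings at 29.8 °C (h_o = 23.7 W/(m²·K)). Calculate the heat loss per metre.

Q' = 218 W/m

Series thermal resistances, inner to outer:
  R'_aluminium = ln(0.0776/0.0617)/(2πk) = 0.2293/(2π·197) = 1.852×10^-4 m·K/W
  R'_mineral wool = ln(0.124/0.0776)/(2πk) = 0.4687/(2π·0.0440) = 1.695 m·K/W
  R'_conv,out = 1/(2πr h) = 1/(2π·0.124·23.7) = 0.05416 m·K/W
ΣR = 1.852×10^-4 + 1.695 + 0.05416 = 1.749 m·K/W
Q' = ΔT/ΣR = (411 °C − 29.8 °C)/1.749 = 218 W/m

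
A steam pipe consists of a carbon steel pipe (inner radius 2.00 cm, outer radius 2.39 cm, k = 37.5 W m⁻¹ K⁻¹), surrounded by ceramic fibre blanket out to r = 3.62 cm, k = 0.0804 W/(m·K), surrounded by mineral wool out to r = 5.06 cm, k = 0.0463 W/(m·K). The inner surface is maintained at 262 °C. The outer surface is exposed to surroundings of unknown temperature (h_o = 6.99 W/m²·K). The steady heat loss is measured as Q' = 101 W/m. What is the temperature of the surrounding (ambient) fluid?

Series resistances:
  R'_carbon steel = ln(0.0239/0.0200)/(2πk) = 0.1781/(2π·37.5) = 7.561×10^-4 m·K/W
  R'_ceramic fibre blanket = ln(0.0362/0.0239)/(2πk) = 0.4152/(2π·0.0804) = 0.8219 m·K/W
  R'_mineral wool = ln(0.0506/0.0362)/(2πk) = 0.3349/(2π·0.0463) = 1.151 m·K/W
  R'_conv,out = 1/(2πr h) = 1/(2π·0.0506·6.99) = 0.4500 m·K/W
ΣR = 2.424 m·K/W
ΔT = Q'·ΣR = 101 × 2.424 = 244.8 K
Heat flows outward, so T_out = T_in − ΔT = 262 − 244.8 = 17.2 °C

T_out = 17.2 °C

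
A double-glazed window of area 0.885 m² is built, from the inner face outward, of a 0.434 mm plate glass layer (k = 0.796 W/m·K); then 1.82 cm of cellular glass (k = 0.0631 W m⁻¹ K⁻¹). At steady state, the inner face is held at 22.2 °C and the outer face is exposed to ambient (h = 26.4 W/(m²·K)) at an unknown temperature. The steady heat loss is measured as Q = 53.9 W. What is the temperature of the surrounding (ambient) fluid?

T_out = 2.29 °C

Series resistances:
  R_plate glass = L/(kA) = 4.34×10^-4/(0.796·0.885) = 6.161×10^-4 K/W
  R_cellular glass = L/(kA) = 0.0182/(0.0631·0.885) = 0.3259 K/W
  R_conv,out = 1/(hA) = 1/(26.4·0.885) = 0.04280 K/W
ΣR = 0.3693 K/W
ΔT = Q·ΣR = 53.9 × 0.3693 = 19.91 K
Heat flows outward, so T_out = T_in − ΔT = 22.2 − 19.91 = 2.29 °C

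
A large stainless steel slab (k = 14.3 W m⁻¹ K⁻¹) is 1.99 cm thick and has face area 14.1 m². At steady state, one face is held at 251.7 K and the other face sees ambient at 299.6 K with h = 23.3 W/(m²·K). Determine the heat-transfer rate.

Resistance network (inner→outer):
  R_stainless steel = L/(kA) = 0.0199/(14.3·14.1) = 9.870×10^-5 K/W
  R_conv,out = 1/(hA) = 1/(23.3·14.1) = 0.003044 K/W
ΣR = 9.870×10^-5 + 0.003044 = 0.003143 K/W
Q = ΔT/ΣR = (251.7 K − 299.6 K)/0.003143 = -15200 W
(Negative Q ⇒ heat flows inward; heat gain = 15200 W.)

Q = 15200 W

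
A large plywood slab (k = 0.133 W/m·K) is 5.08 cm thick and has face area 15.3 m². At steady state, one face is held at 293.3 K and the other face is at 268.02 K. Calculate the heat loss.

Q = 1010 W

Q = kA·ΔT/L = 0.133 × 15.3 × |293.3 K − 268.02 K| / 0.0508 = 1010 W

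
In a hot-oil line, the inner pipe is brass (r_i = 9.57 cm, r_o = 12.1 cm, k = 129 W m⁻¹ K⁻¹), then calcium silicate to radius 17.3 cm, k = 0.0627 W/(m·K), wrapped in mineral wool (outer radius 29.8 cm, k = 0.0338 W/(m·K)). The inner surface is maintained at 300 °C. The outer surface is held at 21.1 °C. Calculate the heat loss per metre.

Resistance network (inner→outer):
  R'_brass = ln(0.121/0.0957)/(2πk) = 0.2346/(2π·129) = 2.894×10^-4 m·K/W
  R'_calcium silicate = ln(0.173/0.121)/(2πk) = 0.3575/(2π·0.0627) = 0.9075 m·K/W
  R'_mineral wool = ln(0.298/0.173)/(2πk) = 0.5438/(2π·0.0338) = 2.561 m·K/W
ΣR = 2.894×10^-4 + 0.9075 + 2.561 = 3.469 m·K/W
Q' = ΔT/ΣR = (300 °C − 21.1 °C)/3.469 = 80.4 W/m

Q' = 80.4 W/m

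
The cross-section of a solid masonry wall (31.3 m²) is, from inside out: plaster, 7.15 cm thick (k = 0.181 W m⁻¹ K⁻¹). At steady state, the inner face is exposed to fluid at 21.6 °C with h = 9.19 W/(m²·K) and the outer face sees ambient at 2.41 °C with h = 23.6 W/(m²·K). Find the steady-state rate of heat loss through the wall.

Series thermal resistances, inner to outer:
  R_conv,in = 1/(hA) = 1/(9.19·31.3) = 0.003476 K/W
  R_plaster = L/(kA) = 0.0715/(0.181·31.3) = 0.01262 K/W
  R_conv,out = 1/(hA) = 1/(23.6·31.3) = 0.001354 K/W
ΣR = 0.003476 + 0.01262 + 0.001354 = 0.01745 K/W
Q = ΔT/ΣR = (21.6 °C − 2.41 °C)/0.01745 = 1100 W

Q = 1100 W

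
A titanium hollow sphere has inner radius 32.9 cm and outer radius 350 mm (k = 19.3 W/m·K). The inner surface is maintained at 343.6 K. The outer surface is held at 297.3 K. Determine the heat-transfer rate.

Q = 61600 W

Q = 4πk·ΔT/(1/r₁ − 1/r₂) = 4π × 19.3 × 46.3 / (1/0.329 − 1/0.350) = 61600 W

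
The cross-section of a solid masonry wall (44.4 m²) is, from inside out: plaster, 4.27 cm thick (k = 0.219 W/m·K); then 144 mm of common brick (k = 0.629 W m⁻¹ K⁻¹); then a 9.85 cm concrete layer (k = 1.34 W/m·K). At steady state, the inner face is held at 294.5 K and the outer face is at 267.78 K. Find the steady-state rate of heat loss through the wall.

Treat each layer as a resistance in series:
  R_plaster = L/(kA) = 0.0427/(0.219·44.4) = 0.004391 K/W
  R_common brick = L/(kA) = 0.144/(0.629·44.4) = 0.005156 K/W
  R_concrete = L/(kA) = 0.0985/(1.34·44.4) = 0.001656 K/W
ΣR = 0.004391 + 0.005156 + 0.001656 = 0.01120 K/W
Q = ΔT/ΣR = (294.5 K − 267.78 K)/0.01120 = 2390 W

Q = 2.39 kW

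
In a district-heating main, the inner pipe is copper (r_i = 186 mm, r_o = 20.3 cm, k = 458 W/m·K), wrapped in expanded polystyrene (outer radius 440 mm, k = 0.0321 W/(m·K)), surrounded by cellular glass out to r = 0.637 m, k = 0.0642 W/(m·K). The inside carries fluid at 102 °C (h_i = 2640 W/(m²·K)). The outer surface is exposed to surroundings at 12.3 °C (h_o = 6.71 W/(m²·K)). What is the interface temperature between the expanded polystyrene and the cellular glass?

Series thermal resistances, inner to outer:
  R'_conv,in = 1/(2πr h) = 1/(2π·0.186·2640) = 3.241×10^-4 m·K/W
  R'_copper = ln(0.203/0.186)/(2πk) = 0.08746/(2π·458) = 3.039×10^-5 m·K/W
  R'_expanded polystyrene = ln(0.440/0.203)/(2πk) = 0.7736/(2π·0.0321) = 3.835 m·K/W
  R'_cellular glass = ln(0.637/0.440)/(2πk) = 0.3700/(2π·0.0642) = 0.9172 m·K/W
  R'_conv,out = 1/(2πr h) = 1/(2π·0.637·6.71) = 0.03724 m·K/W
ΣR = 3.241×10^-4 + 3.039×10^-5 + 3.835 + 0.9172 + 0.03724 = 4.790 m·K/W
Q' = ΔT/ΣR = (102 °C − 12.3 °C)/4.790 = 18.73 W/m
From the inner boundary to the expanded polystyrene/cellular glass interface, ΣR_partial = 3.835 m·K/W.
T_interface = T_in − Q'·ΣR_partial = 102 °C − (18.73)(3.835) = 30.2 °C

T = 30.2 °C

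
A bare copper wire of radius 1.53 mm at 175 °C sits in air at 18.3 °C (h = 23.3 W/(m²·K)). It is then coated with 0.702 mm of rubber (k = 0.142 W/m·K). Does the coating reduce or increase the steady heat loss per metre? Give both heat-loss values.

increases: 35.1 → 45.0 W/m

Critical radius for a cylinder: r_cr = k/h = 0.00609 m = 0.609 cm.
Outer radius after coating: r₂ = 0.00153 + 7.02×10^-4 = 0.002232 m.
Since r₁ < r_cr and r₂ ≤ r_cr, the coating moves toward the maximum at r_cr — heat loss rises.
Bare: R = 1/(2πr₁h) = 4.464 m·K/W; Q = 156.7/4.464 = 35.1 W/m.
Coated: R = R_cond + R_conv = 3.484 m·K/W; Q = 156.7/3.484 = 45.0 W/m.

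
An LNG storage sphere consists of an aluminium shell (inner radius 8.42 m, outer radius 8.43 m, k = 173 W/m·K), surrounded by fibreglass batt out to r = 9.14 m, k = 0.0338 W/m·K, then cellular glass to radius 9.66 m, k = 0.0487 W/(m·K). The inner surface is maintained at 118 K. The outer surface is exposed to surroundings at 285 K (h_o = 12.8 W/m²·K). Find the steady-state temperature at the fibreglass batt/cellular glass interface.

Resistance network (inner→outer):
  R_aluminium = (1/8.42 − 1/8.43)/(4πk) = 1.409×10^-4/(4π·173) = 6.480×10^-8 K/W
  R_fibreglass batt = (1/8.43 − 1/9.14)/(4πk) = 0.009215/(4π·0.0338) = 0.02169 K/W
  R_cellular glass = (1/9.14 − 1/9.66)/(4πk) = 0.005890/(4π·0.0487) = 0.009624 K/W
  R_conv,out = 1/(4πr²h) = 1/(4π·9.66²·12.8) = 6.662×10^-5 K/W
ΣR = 6.480×10^-8 + 0.02169 + 0.009624 + 6.662×10^-5 = 0.03138 K/W
Q = ΔT/ΣR = (118 K − 285 K)/0.03138 = -5322 W
From the inner boundary to the fibreglass batt/cellular glass interface, ΣR_partial = 0.02169 K/W.
T_interface = T_in − Q·ΣR_partial = 118 K − (-5322)(0.02169) = 233.4 K

T = 233.4 K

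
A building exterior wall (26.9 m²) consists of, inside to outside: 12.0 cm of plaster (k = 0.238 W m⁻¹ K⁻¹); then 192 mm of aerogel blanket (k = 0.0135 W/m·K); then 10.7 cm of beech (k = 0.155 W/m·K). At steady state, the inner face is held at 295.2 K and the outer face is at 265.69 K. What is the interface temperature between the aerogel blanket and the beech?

T = 267.01 K

Treat each layer as a resistance in series:
  R_plaster = L/(kA) = 0.120/(0.238·26.9) = 0.01874 K/W
  R_aerogel blanket = L/(kA) = 0.192/(0.0135·26.9) = 0.5287 K/W
  R_beech = L/(kA) = 0.107/(0.155·26.9) = 0.02566 K/W
ΣR = 0.01874 + 0.5287 + 0.02566 = 0.5731 K/W
Q = ΔT/ΣR = (295.2 K − 265.69 K)/0.5731 = 51.49 W
From the inner boundary to the aerogel blanket/beech interface, ΣR_partial = 0.5474 K/W.
T_interface = T_in − Q·ΣR_partial = 295.2 K − (51.49)(0.5474) = 267.01 K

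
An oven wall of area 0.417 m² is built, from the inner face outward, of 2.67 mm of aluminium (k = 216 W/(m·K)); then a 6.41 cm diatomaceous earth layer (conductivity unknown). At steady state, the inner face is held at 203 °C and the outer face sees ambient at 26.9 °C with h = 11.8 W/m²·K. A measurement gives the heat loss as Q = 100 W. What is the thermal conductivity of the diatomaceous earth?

k = 0.0987 W/m·K

ΣR = ΔT/Q = |203 − 26.9|/100 = 1.761 K/W
Known resistances:
  R_aluminium = L/(kA) = 0.00267/(216·0.417) = 2.964×10^-5 K/W
  R_conv,out = 1/(hA) = 1/(11.8·0.417) = 0.2032 K/W
R_diatomaceous earth = ΣR − ΣR_known = 1.761 − 0.2032 = 1.558 K/W
L/(kA) = 1.558 ⇒ k = 0.0641/(1.558·0.417) = 0.0987 W/m·K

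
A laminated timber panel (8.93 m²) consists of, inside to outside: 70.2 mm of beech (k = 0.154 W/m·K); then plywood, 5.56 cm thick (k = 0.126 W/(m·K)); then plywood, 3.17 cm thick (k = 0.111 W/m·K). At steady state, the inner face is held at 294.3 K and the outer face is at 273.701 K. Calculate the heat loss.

Treat each layer as a resistance in series:
  R_beech = L/(kA) = 0.0702/(0.154·8.93) = 0.05105 K/W
  R_plywood = L/(kA) = 0.0556/(0.126·8.93) = 0.04941 K/W
  R_plywood = L/(kA) = 0.0317/(0.111·8.93) = 0.03198 K/W
ΣR = 0.05105 + 0.04941 + 0.03198 = 0.1324 K/W
Q = ΔT/ΣR = (294.3 K − 273.701 K)/0.1324 = 156 W

Q = 156 W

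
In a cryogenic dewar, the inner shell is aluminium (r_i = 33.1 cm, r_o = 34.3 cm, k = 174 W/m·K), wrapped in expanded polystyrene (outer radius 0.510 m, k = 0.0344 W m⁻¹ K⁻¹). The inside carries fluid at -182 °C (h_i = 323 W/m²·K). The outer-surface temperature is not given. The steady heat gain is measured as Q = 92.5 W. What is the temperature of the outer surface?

T_out = 22.5 °C

Sum the resistances:
  R_conv,in = 1/(4πr²h) = 1/(4π·0.331²·323) = 0.002249 K/W
  R_aluminium = (1/0.331 − 1/0.343)/(4πk) = 0.1057/(4π·174) = 4.834×10^-5 K/W
  R_expanded polystyrene = (1/0.343 − 1/0.510)/(4πk) = 0.9547/(4π·0.0344) = 2.208 K/W
ΣR = 2.211 K/W
ΔT = Q·ΣR = 92.5 × 2.211 = 204.5 K
Heat flows inward, so T_out = T_in + ΔT = -182 + 204.5 = 22.5 °C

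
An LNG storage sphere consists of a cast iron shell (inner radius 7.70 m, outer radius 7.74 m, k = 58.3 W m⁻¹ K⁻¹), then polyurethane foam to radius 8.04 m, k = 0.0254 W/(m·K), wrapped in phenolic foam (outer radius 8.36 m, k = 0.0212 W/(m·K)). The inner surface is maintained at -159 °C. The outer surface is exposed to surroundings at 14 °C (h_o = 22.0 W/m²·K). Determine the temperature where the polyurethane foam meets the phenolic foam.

Treat each layer as a resistance in series:
  R_cast iron = (1/7.70 − 1/7.74)/(4πk) = 6.712×10^-4/(4π·58.3) = 9.161×10^-7 K/W
  R_polyurethane foam = (1/7.74 − 1/8.04)/(4πk) = 0.004821/(4π·0.0254) = 0.01510 K/W
  R_phenolic foam = (1/8.04 − 1/8.36)/(4πk) = 0.004761/(4π·0.0212) = 0.01787 K/W
  R_conv,out = 1/(4πr²h) = 1/(4π·8.36²·22.0) = 5.176×10^-5 K/W
ΣR = 9.161×10^-7 + 0.01510 + 0.01787 + 5.176×10^-5 = 0.03302 K/W
Q = ΔT/ΣR = (-159 °C − 14 °C)/0.03302 = -5239 W
From the inner boundary to the polyurethane foam/phenolic foam interface, ΣR_partial = 0.01510 K/W.
T_interface = T_in − Q·ΣR_partial = -159 °C − (-5239)(0.01510) = -79.9 °C

T = -79.9 °C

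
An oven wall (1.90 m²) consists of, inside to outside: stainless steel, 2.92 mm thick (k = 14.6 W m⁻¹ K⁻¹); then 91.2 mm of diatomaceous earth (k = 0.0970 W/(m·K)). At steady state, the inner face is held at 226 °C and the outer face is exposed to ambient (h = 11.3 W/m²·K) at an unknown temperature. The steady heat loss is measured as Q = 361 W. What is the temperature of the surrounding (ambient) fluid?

Series resistances:
  R_stainless steel = L/(kA) = 0.00292/(14.6·1.90) = 1.053×10^-4 K/W
  R_diatomaceous earth = L/(kA) = 0.0912/(0.0970·1.90) = 0.4948 K/W
  R_conv,out = 1/(hA) = 1/(11.3·1.90) = 0.04658 K/W
ΣR = 0.5415 K/W
ΔT = Q·ΣR = 361 × 0.5415 = 195.5 K
Heat flows outward, so T_out = T_in − ΔT = 226 − 195.5 = 30.5 °C

T_out = 30.5 °C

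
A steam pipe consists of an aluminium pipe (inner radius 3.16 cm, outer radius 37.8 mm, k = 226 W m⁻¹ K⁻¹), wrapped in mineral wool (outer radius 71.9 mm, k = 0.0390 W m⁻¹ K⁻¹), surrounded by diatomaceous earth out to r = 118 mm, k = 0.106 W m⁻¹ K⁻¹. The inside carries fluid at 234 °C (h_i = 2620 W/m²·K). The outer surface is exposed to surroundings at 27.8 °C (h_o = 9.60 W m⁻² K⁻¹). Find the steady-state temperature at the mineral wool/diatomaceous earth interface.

Treat each layer as a resistance in series:
  R'_conv,in = 1/(2πr h) = 1/(2π·0.0316·2620) = 0.001922 m·K/W
  R'_aluminium = ln(0.0378/0.0316)/(2πk) = 0.1792/(2π·226) = 1.262×10^-4 m·K/W
  R'_mineral wool = ln(0.0719/0.0378)/(2πk) = 0.6430/(2π·0.0390) = 2.624 m·K/W
  R'_diatomaceous earth = ln(0.118/0.0719)/(2πk) = 0.4954/(2π·0.106) = 0.7438 m·K/W
  R'_conv,out = 1/(2πr h) = 1/(2π·0.118·9.60) = 0.1405 m·K/W
ΣR = 0.001922 + 1.262×10^-4 + 2.624 + 0.7438 + 0.1405 = 3.510 m·K/W
Q' = ΔT/ΣR = (234 °C − 27.8 °C)/3.510 = 58.75 W/m
From the inner boundary to the mineral wool/diatomaceous earth interface, ΣR_partial = 2.626 m·K/W.
T_interface = T_in − Q'·ΣR_partial = 234 °C − (58.75)(2.626) = 79.7 °C

T = 79.7 °C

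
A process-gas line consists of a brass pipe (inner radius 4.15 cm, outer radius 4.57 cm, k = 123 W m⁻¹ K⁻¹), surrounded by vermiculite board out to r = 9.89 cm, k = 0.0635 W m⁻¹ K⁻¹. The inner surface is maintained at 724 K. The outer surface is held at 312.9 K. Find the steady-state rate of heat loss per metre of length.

Resistance network (inner→outer):
  R'_brass = ln(0.0457/0.0415)/(2πk) = 0.09640/(2π·123) = 1.247×10^-4 m·K/W
  R'_vermiculite board = ln(0.0989/0.0457)/(2πk) = 0.7720/(2π·0.0635) = 1.935 m·K/W
ΣR = 1.247×10^-4 + 1.935 = 1.935 m·K/W
Q' = ΔT/ΣR = (724 K − 312.9 K)/1.935 = 212 W/m

Q' = 212 W/m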